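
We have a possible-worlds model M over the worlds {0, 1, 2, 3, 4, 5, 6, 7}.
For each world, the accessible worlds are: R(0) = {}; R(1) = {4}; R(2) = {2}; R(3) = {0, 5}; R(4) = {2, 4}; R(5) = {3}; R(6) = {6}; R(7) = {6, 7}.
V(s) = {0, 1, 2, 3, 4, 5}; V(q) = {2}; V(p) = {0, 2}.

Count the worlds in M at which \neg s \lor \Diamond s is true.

7

Let φ = \neg s \lor \Diamond s. Evaluate φ at each world:
  0 (successors ∅): φ is false.
  1 (successors {4}): φ is true.
  2 (successors {2}): φ is true.
  3 (successors {0, 5}): φ is true.
  4 (successors {2, 4}): φ is true.
  5 (successors {3}): φ is true.
  6 (successors {6}): φ is true.
  7 (successors {6, 7}): φ is true.
For instance, at 2:
  At 2: \neg s is false, \Diamond s is true, so \neg s \lor \Diamond s is true.
    At 2: \Diamond s requires s at some successor in {2}.
      s holds at 2, so \Diamond s is true at 2.
Satisfying worlds: {1, 2, 3, 4, 5, 6, 7}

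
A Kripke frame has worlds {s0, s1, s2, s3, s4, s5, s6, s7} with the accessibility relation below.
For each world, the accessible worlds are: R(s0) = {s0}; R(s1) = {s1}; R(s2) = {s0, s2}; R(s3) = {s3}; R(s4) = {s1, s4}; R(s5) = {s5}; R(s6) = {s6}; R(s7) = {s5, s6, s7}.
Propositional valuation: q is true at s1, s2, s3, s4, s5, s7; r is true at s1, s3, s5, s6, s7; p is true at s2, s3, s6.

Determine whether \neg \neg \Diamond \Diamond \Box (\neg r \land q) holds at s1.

Recall that \Box ψ holds at a world iff ψ holds at every accessible world, and \Diamond ψ holds iff ψ holds at some accessible world.
At s1: \neg \Diamond \Diamond \Box (\neg r \land q) is true, so \neg \neg \Diamond \Diamond \Box (\neg r \land q) is false.
  At s1: \Diamond \Diamond \Box (\neg r \land q) is false, so \neg \Diamond \Diamond \Box (\neg r \land q) is true.
    At s1: \Diamond \Diamond \Box (\neg r \land q) requires \Diamond \Box (\neg r \land q) at some successor in {s1}.
      At s1: \Diamond \Box (\neg r \land q) is false.
    So \Diamond \Diamond \Box (\neg r \land q) is false at s1.

No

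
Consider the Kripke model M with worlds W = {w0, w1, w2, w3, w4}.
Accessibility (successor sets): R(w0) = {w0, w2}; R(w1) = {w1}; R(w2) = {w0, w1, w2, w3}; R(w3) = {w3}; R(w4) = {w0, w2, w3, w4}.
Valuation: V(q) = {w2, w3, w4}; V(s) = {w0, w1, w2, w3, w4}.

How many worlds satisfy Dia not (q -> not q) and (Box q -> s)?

Let φ = Dia not (q -> not q) and (Box q -> s). Evaluate φ at each world:
  w0 (successors {w0, w2}): φ is true.
  w1 (successors {w1}): φ is false.
  w2 (successors {w0, w1, w2, w3}): φ is true.
  w3 (successors {w3}): φ is true.
  w4 (successors {w0, w2, w3, w4}): φ is true.
For instance, at w4:
  At w4: Dia not (q -> not q) is true, Box q -> s is true, so Dia not (q -> not q) and (Box q -> s) is true.
    At w4: Dia not (q -> not q) requires not (q -> not q) at some successor in {w0, w2, w3, w4}.
      not (q -> not q) holds at w2, so Dia not (q -> not q) is true at w4.
    At w4: Box q is false, s is true, so Box q -> s is true.
      At w4: Box q requires q at every successor {w0, w2, w3, w4}.
        q fails at w0, so Box q is false at w4.
Satisfying worlds: {w0, w2, w3, w4}

4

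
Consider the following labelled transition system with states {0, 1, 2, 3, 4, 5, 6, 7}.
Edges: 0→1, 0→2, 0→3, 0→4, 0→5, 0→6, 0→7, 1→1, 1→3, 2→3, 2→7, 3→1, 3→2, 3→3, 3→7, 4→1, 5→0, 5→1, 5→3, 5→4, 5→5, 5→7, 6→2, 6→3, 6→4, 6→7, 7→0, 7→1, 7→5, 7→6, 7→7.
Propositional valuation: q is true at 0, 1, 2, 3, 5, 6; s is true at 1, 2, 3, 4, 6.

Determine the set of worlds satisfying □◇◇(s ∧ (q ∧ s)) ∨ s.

Let φ = □◇◇(s ∧ (q ∧ s)) ∨ s. Evaluate φ at each world:
  0 (successors {1, 2, 3, 4, 5, 6, 7}): φ is true.
  1 (successors {1, 3}): φ is true.
  2 (successors {3, 7}): φ is true.
  3 (successors {1, 2, 3, 7}): φ is true.
  4 (successors {1}): φ is true.
  5 (successors {0, 1, 3, 4, 5, 7}): φ is true.
  6 (successors {2, 3, 4, 7}): φ is true.
  7 (successors {0, 1, 5, 6, 7}): φ is true.
For instance, at 7:
  At 7: □◇◇(s ∧ (q ∧ s)) is true, s is false, so □◇◇(s ∧ (q ∧ s)) ∨ s is true.
    At 7: □◇◇(s ∧ (q ∧ s)) requires ◇◇(s ∧ (q ∧ s)) at every successor {0, 1, 5, 6, 7}.
      At 0: ◇◇(s ∧ (q ∧ s)) is true.
      At 1: ◇◇(s ∧ (q ∧ s)) is true.
      At 5: ◇◇(s ∧ (q ∧ s)) is true.
      At 6: ◇◇(s ∧ (q ∧ s)) is true.
      At 7: ◇◇(s ∧ (q ∧ s)) is true.
    So □◇◇(s ∧ (q ∧ s)) is true at 7.
Satisfying worlds: {0, 1, 2, 3, 4, 5, 6, 7}

0, 1, 2, 3, 4, 5, 6, 7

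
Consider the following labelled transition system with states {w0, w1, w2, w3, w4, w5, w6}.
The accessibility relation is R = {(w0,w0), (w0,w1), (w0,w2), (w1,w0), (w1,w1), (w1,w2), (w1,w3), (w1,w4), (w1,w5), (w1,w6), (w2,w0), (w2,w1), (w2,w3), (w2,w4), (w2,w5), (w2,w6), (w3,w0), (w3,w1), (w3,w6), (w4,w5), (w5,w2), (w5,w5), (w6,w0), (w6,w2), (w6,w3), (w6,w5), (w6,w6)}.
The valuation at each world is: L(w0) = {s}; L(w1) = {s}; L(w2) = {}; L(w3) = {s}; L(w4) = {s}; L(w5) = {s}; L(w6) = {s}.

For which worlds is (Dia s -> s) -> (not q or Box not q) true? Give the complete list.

Let φ = (Dia s -> s) -> (not q or Box not q). Evaluate φ at each world:
  w0 (successors {w0, w1, w2}): φ is true.
  w1 (successors {w0, w1, w2, w3, w4, w5, w6}): φ is true.
  w2 (successors {w0, w1, w3, w4, w5, w6}): φ is true.
  w3 (successors {w0, w1, w6}): φ is true.
  w4 (successors {w5}): φ is true.
  w5 (successors {w2, w5}): φ is true.
  w6 (successors {w0, w2, w3, w5, w6}): φ is true.
For instance, at w3:
  At w3: Dia s -> s is true, not q or Box not q is true, so (Dia s -> s) -> (not q or Box not q) is true.
    At w3: Dia s is true, s is true, so Dia s -> s is true.
      At w3: Dia s requires s at some successor in {w0, w1, w6}.
        s holds at w0, so Dia s is true at w3.
    At w3: not q is true, Box not q is true, so not q or Box not q is true.
      At w3: Box not q requires not q at every successor {w0, w1, w6}.
        At w0: not q is true.
        At w1: not q is true.
        At w6: not q is true.
      So Box not q is true at w3.
Satisfying worlds: {w0, w1, w2, w3, w4, w5, w6}

w0, w1, w2, w3, w4, w5, w6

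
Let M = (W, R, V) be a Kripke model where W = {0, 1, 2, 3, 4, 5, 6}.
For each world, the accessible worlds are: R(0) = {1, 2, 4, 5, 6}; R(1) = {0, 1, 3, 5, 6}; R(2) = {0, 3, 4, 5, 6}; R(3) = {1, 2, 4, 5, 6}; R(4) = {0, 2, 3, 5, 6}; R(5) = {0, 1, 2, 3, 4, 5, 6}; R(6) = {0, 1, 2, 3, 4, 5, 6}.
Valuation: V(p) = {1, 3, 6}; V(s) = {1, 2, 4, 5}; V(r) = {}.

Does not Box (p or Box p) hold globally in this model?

Let φ = not Box (p or Box p). Evaluate φ at each world:
  0 (successors {1, 2, 4, 5, 6}): φ is true.
  1 (successors {0, 1, 3, 5, 6}): φ is true.
  2 (successors {0, 3, 4, 5, 6}): φ is true.
  3 (successors {1, 2, 4, 5, 6}): φ is true.
  4 (successors {0, 2, 3, 5, 6}): φ is true.
  5 (successors {0, 1, 2, 3, 4, 5, 6}): φ is true.
  6 (successors {0, 1, 2, 3, 4, 5, 6}): φ is true.
For instance, at 3:
  At 3: Box (p or Box p) is false, so not Box (p or Box p) is true.
    At 3: Box (p or Box p) requires p or Box p at every successor {1, 2, 4, 5, 6}.
      p or Box p fails at 2, so Box (p or Box p) is false at 3.

Yes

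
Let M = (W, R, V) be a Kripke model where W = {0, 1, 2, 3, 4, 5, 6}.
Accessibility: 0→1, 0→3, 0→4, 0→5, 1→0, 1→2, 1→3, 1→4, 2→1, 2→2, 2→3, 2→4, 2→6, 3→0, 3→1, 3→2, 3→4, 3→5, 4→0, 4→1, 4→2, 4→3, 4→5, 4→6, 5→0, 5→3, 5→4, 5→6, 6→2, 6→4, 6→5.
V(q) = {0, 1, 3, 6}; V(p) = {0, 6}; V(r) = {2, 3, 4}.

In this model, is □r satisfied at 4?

At 4: □r requires r at every successor {0, 1, 2, 3, 5, 6}.
  r fails at 0, so □r is false at 4.

No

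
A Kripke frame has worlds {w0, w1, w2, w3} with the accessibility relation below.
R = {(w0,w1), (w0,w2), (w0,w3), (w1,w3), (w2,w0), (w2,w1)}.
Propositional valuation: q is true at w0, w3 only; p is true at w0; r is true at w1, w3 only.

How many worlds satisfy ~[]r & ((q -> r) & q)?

Recall that []ψ holds at a world iff ψ holds at every accessible world, and <>ψ holds iff ψ holds at some accessible world.
Let φ = ~[]r & ((q -> r) & q). Evaluate φ at each world:
  w0 (successors {w1, w2, w3}): φ is false.
  w1 (successors {w3}): φ is false.
  w2 (successors {w0, w1}): φ is false.
  w3 (successors ∅): φ is false.
For instance, at w0:
  At w0: ~[]r is true, (q -> r) & q is false, so ~[]r & ((q -> r) & q) is false.
    At w0: []r is false, so ~[]r is true.
      At w0: []r requires r at every successor {w1, w2, w3}.
        r fails at w2, so []r is false at w0.
Satisfying worlds: none.

0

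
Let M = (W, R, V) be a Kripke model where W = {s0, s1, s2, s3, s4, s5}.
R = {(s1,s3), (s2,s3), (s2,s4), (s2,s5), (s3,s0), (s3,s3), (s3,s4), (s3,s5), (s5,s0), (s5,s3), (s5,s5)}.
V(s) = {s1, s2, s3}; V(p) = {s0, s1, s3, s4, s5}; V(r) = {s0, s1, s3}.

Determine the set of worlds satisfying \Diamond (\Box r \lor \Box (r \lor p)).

Recall that \Box ψ holds at a world iff ψ holds at every accessible world, and \Diamond ψ holds iff ψ holds at some accessible world.
Let φ = \Diamond (\Box r \lor \Box (r \lor p)). Evaluate φ at each world:
  s0 (successors ∅): φ is false.
  s1 (successors {s3}): φ is true.
  s2 (successors {s3, s4, s5}): φ is true.
  s3 (successors {s0, s3, s4, s5}): φ is true.
  s4 (successors ∅): φ is false.
  s5 (successors {s0, s3, s5}): φ is true.
For instance, at s2:
  At s2: \Diamond (\Box r \lor \Box (r \lor p)) requires \Box r \lor \Box (r \lor p) at some successor in {s3, s4, s5}.
    \Box r \lor \Box (r \lor p) holds at s3, so \Diamond (\Box r \lor \Box (r \lor p)) is true at s2.
      At s3: \Box r is false, \Box (r \lor p) is true, so \Box r \lor \Box (r \lor p) is true.
Satisfying worlds: {s1, s2, s3, s5}

s1, s2, s3, s5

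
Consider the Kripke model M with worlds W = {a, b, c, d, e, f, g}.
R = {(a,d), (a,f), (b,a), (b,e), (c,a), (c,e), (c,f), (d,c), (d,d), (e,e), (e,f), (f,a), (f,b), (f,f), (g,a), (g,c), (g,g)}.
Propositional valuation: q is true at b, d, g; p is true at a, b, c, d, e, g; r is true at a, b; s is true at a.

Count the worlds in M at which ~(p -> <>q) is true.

Let φ = ~(p -> <>q). Evaluate φ at each world:
  a (successors {d, f}): φ is false.
  b (successors {a, e}): φ is true.
  c (successors {a, e, f}): φ is true.
  d (successors {c, d}): φ is false.
  e (successors {e, f}): φ is true.
  f (successors {a, b, f}): φ is false.
  g (successors {a, c, g}): φ is false.
For instance, at d:
  At d: p -> <>q is true, so ~(p -> <>q) is false.
    At d: p is true, <>q is true, so p -> <>q is true.
      At d: <>q requires q at some successor in {c, d}.
        q holds at d, so <>q is true at d.
Satisfying worlds: {b, c, e}

3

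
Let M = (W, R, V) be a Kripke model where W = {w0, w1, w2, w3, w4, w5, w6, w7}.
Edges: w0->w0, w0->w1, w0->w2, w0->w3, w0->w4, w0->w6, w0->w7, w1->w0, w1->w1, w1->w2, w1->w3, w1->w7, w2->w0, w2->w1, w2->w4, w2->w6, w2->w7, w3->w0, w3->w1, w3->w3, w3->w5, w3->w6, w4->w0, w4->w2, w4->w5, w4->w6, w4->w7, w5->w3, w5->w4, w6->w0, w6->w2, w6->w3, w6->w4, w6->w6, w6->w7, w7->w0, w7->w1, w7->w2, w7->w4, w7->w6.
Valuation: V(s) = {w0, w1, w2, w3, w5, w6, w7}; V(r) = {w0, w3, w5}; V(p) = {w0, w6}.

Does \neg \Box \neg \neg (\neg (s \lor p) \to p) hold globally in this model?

Let φ = \neg \Box \neg \neg (\neg (s \lor p) \to p). Evaluate φ at each world:
  w0 (successors {w0, w1, w2, w3, w4, w6, w7}): φ is true.
  w1 (successors {w0, w1, w2, w3, w7}): φ is false.
  w2 (successors {w0, w1, w4, w6, w7}): φ is true.
  w3 (successors {w0, w1, w3, w5, w6}): φ is false.
  w4 (successors {w0, w2, w5, w6, w7}): φ is false.
  w5 (successors {w3, w4}): φ is true.
  w6 (successors {w0, w2, w3, w4, w6, w7}): φ is true.
  w7 (successors {w0, w1, w2, w4, w6}): φ is true.
Detail at w1 (counterexample):
  At w1: \Box \neg \neg (\neg (s \lor p) \to p) is true, so \neg \Box \neg \neg (\neg (s \lor p) \to p) is false.
    At w1: \Box \neg \neg (\neg (s \lor p) \to p) requires \neg \neg (\neg (s \lor p) \to p) at every successor {w0, w1, w2, w3, w7}.
      At w0: \neg \neg (\neg (s \lor p) \to p) is true.
      At w1: \neg \neg (\neg (s \lor p) \to p) is true.
      At w2: \neg \neg (\neg (s \lor p) \to p) is true.
      At w3: \neg \neg (\neg (s \lor p) \to p) is true.
      At w7: \neg \neg (\neg (s \lor p) \to p) is true.
    So \Box \neg \neg (\neg (s \lor p) \to p) is true at w1.

No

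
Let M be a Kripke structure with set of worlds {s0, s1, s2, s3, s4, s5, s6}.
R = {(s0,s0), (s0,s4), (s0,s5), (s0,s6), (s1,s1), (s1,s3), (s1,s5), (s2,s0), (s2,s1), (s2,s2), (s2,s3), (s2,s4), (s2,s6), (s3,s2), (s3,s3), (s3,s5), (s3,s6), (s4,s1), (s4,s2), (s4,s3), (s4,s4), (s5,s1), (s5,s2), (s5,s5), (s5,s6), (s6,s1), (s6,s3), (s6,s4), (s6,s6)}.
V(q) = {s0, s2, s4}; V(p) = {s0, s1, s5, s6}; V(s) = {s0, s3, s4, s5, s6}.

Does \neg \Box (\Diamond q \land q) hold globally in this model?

Recall that \Box ψ holds at a world iff ψ holds at every accessible world, and \Diamond ψ holds iff ψ holds at some accessible world.
Let φ = \neg \Box (\Diamond q \land q). Evaluate φ at each world:
  s0 (successors {s0, s4, s5, s6}): φ is true.
  s1 (successors {s1, s3, s5}): φ is true.
  s2 (successors {s0, s1, s2, s3, s4, s6}): φ is true.
  s3 (successors {s2, s3, s5, s6}): φ is true.
  s4 (successors {s1, s2, s3, s4}): φ is true.
  s5 (successors {s1, s2, s5, s6}): φ is true.
  s6 (successors {s1, s3, s4, s6}): φ is true.
For instance, at s4:
  At s4: \Box (\Diamond q \land q) is false, so \neg \Box (\Diamond q \land q) is true.
    At s4: \Box (\Diamond q \land q) requires \Diamond q \land q at every successor {s1, s2, s3, s4}.
      \Diamond q \land q fails at s1, so \Box (\Diamond q \land q) is false at s4.

Yes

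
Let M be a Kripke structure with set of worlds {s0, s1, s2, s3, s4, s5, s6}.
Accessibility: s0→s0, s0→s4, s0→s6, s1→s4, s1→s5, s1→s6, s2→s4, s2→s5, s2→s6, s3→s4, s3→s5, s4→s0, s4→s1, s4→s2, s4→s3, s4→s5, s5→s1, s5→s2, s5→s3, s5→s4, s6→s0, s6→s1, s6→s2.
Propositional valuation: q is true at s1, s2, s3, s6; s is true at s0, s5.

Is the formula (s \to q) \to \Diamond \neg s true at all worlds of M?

Let φ = (s \to q) \to \Diamond \neg s. Evaluate φ at each world:
  s0 (successors {s0, s4, s6}): φ is true.
  s1 (successors {s4, s5, s6}): φ is true.
  s2 (successors {s4, s5, s6}): φ is true.
  s3 (successors {s4, s5}): φ is true.
  s4 (successors {s0, s1, s2, s3, s5}): φ is true.
  s5 (successors {s1, s2, s3, s4}): φ is true.
  s6 (successors {s0, s1, s2}): φ is true.
For instance, at s2:
  At s2: s \to q is true, \Diamond \neg s is true, so (s \to q) \to \Diamond \neg s is true.
    At s2: \Diamond \neg s requires \neg s at some successor in {s4, s5, s6}.
      \neg s holds at s4, so \Diamond \neg s is true at s2.

Yes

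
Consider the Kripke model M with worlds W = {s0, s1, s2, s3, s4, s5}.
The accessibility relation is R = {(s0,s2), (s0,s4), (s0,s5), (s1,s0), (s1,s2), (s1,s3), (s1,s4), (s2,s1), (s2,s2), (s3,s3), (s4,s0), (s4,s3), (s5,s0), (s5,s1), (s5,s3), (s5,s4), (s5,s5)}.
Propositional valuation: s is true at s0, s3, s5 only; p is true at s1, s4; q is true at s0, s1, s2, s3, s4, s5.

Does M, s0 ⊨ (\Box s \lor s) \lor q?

At s0: \Box s \lor s is true, q is true, so (\Box s \lor s) \lor q is true.
  At s0: \Box s is false, s is true, so \Box s \lor s is true.
    At s0: \Box s requires s at every successor {s2, s4, s5}.
      s fails at s2, so \Box s is false at s0.

Yes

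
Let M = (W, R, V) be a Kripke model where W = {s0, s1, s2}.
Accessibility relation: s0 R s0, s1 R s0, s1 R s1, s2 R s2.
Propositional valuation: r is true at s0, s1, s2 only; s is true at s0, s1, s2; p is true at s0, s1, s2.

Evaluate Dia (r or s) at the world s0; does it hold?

Yes

Recall that Dia ψ holds at a world iff ψ holds at some accessible world.
At s0: Dia (r or s) requires r or s at some successor in {s0}.
  r or s holds at s0, so Dia (r or s) is true at s0.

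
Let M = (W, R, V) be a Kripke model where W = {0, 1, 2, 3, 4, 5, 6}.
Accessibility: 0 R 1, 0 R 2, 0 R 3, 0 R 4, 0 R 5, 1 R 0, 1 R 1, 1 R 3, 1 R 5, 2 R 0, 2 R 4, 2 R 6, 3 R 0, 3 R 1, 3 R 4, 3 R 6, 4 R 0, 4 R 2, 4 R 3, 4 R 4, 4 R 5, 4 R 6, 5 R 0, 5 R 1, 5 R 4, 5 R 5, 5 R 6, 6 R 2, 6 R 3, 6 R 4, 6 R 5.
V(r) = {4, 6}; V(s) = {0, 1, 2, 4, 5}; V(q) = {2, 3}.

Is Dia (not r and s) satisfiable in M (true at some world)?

Let φ = Dia (not r and s). Evaluate φ at each world:
  0 (successors {1, 2, 3, 4, 5}): φ is true.
  1 (successors {0, 1, 3, 5}): φ is true.
  2 (successors {0, 4, 6}): φ is true.
  3 (successors {0, 1, 4, 6}): φ is true.
  4 (successors {0, 2, 3, 4, 5, 6}): φ is true.
  5 (successors {0, 1, 4, 5, 6}): φ is true.
  6 (successors {2, 3, 4, 5}): φ is true.
Detail at 0 (witness):
  At 0: Dia (not r and s) requires not r and s at some successor in {1, 2, 3, 4, 5}.
    not r and s holds at 1, so Dia (not r and s) is true at 0.

Yes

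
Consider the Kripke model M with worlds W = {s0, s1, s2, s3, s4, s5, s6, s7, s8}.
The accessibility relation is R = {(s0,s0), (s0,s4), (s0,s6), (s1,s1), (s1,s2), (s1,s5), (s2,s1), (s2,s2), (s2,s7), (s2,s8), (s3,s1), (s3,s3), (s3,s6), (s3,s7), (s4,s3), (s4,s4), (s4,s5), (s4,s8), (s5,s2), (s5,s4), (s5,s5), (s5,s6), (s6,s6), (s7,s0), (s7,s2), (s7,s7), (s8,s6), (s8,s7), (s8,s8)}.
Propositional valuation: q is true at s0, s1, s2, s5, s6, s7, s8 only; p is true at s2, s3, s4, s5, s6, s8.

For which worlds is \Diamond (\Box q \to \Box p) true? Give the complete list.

s0, s1, s3, s4, s5, s6, s7, s8

Let φ = \Diamond (\Box q \to \Box p). Evaluate φ at each world:
  s0 (successors {s0, s4, s6}): φ is true.
  s1 (successors {s1, s2, s5}): φ is true.
  s2 (successors {s1, s2, s7, s8}): φ is false.
  s3 (successors {s1, s3, s6, s7}): φ is true.
  s4 (successors {s3, s4, s5, s8}): φ is true.
  s5 (successors {s2, s4, s5, s6}): φ is true.
  s6 (successors {s6}): φ is true.
  s7 (successors {s0, s2, s7}): φ is true.
  s8 (successors {s6, s7, s8}): φ is true.
For instance, at s5:
  At s5: \Diamond (\Box q \to \Box p) requires \Box q \to \Box p at some successor in {s2, s4, s5, s6}.
    \Box q \to \Box p holds at s4, so \Diamond (\Box q \to \Box p) is true at s5.
      At s4: \Box q is false, \Box p is true, so \Box q \to \Box p is true.
Satisfying worlds: {s0, s1, s3, s4, s5, s6, s7, s8}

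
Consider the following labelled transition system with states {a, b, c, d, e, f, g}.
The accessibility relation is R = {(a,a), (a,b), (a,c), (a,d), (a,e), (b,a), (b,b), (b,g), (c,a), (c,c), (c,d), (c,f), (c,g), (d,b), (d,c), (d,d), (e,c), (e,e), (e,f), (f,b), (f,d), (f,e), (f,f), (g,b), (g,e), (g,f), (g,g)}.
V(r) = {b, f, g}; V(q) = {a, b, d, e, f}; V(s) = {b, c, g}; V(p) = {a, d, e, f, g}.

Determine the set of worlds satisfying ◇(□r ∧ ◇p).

Let φ = ◇(□r ∧ ◇p). Evaluate φ at each world:
  a (successors {a, b, c, d, e}): φ is false.
  b (successors {a, b, g}): φ is false.
  c (successors {a, c, d, f, g}): φ is false.
  d (successors {b, c, d}): φ is false.
  e (successors {c, e, f}): φ is false.
  f (successors {b, d, e, f}): φ is false.
  g (successors {b, e, f, g}): φ is false.
For instance, at f:
  At f: ◇(□r ∧ ◇p) requires □r ∧ ◇p at some successor in {b, d, e, f}.
    At b: □r ∧ ◇p is false.
    At d: □r ∧ ◇p is false.
    At e: □r ∧ ◇p is false.
    At f: □r ∧ ◇p is false.
  So ◇(□r ∧ ◇p) is false at f.
Satisfying worlds: none.

none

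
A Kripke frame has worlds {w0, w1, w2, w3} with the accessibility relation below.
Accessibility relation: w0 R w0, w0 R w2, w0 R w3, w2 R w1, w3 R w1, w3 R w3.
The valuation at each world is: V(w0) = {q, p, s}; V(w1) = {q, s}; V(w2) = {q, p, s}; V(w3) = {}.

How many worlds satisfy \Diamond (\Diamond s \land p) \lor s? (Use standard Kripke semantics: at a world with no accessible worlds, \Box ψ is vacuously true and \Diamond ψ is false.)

3

Let φ = \Diamond (\Diamond s \land p) \lor s. Evaluate φ at each world:
  w0 (successors {w0, w2, w3}): φ is true.
  w1 (successors ∅): φ is true.
  w2 (successors {w1}): φ is true.
  w3 (successors {w1, w3}): φ is false.
For instance, at w3:
  At w3: \Diamond (\Diamond s \land p) is false, s is false, so \Diamond (\Diamond s \land p) \lor s is false.
    At w3: \Diamond (\Diamond s \land p) requires \Diamond s \land p at some successor in {w1, w3}.
      At w1: \Diamond s \land p is false.
      At w3: \Diamond s \land p is false.
    So \Diamond (\Diamond s \land p) is false at w3.
Satisfying worlds: {w0, w1, w2}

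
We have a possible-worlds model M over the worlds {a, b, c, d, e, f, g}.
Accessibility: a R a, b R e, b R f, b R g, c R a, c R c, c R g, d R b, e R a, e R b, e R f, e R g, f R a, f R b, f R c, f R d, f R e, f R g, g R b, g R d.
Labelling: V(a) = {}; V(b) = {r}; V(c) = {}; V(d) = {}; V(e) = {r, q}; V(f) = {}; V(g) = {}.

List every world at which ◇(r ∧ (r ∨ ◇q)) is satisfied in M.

Let φ = ◇(r ∧ (r ∨ ◇q)). Evaluate φ at each world:
  a (successors {a}): φ is false.
  b (successors {e, f, g}): φ is true.
  c (successors {a, c, g}): φ is false.
  d (successors {b}): φ is true.
  e (successors {a, b, f, g}): φ is true.
  f (successors {a, b, c, d, e, g}): φ is true.
  g (successors {b, d}): φ is true.
For instance, at c:
  At c: ◇(r ∧ (r ∨ ◇q)) requires r ∧ (r ∨ ◇q) at some successor in {a, c, g}.
    At a: r ∧ (r ∨ ◇q) is false.
    At c: r ∧ (r ∨ ◇q) is false.
    At g: r ∧ (r ∨ ◇q) is false.
  So ◇(r ∧ (r ∨ ◇q)) is false at c.
Satisfying worlds: {b, d, e, f, g}

b, d, e, f, g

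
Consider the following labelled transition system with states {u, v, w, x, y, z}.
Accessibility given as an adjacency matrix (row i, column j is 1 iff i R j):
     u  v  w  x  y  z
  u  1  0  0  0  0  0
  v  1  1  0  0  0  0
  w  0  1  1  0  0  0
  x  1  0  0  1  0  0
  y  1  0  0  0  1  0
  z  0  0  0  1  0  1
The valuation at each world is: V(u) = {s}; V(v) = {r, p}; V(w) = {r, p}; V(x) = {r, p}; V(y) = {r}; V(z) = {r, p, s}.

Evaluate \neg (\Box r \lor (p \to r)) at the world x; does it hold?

No

At x: \Box r \lor (p \to r) is true, so \neg (\Box r \lor (p \to r)) is false.
  At x: \Box r is false, p \to r is true, so \Box r \lor (p \to r) is true.
    At x: \Box r requires r at every successor {u, x}.
      r fails at u, so \Box r is false at x.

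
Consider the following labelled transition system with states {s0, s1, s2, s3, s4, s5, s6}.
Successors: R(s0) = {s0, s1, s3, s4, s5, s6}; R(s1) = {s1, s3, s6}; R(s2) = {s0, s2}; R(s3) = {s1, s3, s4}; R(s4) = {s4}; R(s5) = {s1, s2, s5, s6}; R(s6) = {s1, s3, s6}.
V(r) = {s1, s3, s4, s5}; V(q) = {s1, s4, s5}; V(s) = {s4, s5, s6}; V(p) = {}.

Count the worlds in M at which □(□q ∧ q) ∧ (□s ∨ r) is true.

Let φ = □(□q ∧ q) ∧ (□s ∨ r). Evaluate φ at each world:
  s0 (successors {s0, s1, s3, s4, s5, s6}): φ is false.
  s1 (successors {s1, s3, s6}): φ is false.
  s2 (successors {s0, s2}): φ is false.
  s3 (successors {s1, s3, s4}): φ is false.
  s4 (successors {s4}): φ is true.
  s5 (successors {s1, s2, s5, s6}): φ is false.
  s6 (successors {s1, s3, s6}): φ is false.
For instance, at s5:
  At s5: □(□q ∧ q) is false, □s ∨ r is true, so □(□q ∧ q) ∧ (□s ∨ r) is false.
    At s5: □(□q ∧ q) requires □q ∧ q at every successor {s1, s2, s5, s6}.
      □q ∧ q fails at s1, so □(□q ∧ q) is false at s5.
    At s5: □s is false, r is true, so □s ∨ r is true.
      At s5: □s requires s at every successor {s1, s2, s5, s6}.
        s fails at s1, so □s is false at s5.
Satisfying worlds: {s4}

1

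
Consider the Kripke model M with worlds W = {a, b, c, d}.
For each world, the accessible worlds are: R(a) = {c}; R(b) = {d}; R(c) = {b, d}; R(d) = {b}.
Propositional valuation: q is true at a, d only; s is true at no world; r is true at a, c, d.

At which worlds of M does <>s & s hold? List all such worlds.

none

Recall that <>ψ holds at a world iff ψ holds at some accessible world.
Let φ = <>s & s. Evaluate φ at each world:
  a (successors {c}): φ is false.
  b (successors {d}): φ is false.
  c (successors {b, d}): φ is false.
  d (successors {b}): φ is false.
For instance, at b:
  At b: <>s is false, s is false, so <>s & s is false.
    At b: <>s requires s at some successor in {d}.
      At d: s is false.
    So <>s is false at b.
Satisfying worlds: none.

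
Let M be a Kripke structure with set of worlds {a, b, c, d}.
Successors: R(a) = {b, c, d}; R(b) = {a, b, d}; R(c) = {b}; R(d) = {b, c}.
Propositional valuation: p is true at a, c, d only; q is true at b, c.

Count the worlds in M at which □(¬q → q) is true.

2

Let φ = □(¬q → q). Evaluate φ at each world:
  a (successors {b, c, d}): φ is false.
  b (successors {a, b, d}): φ is false.
  c (successors {b}): φ is true.
  d (successors {b, c}): φ is true.
For instance, at c:
  At c: □(¬q → q) requires ¬q → q at every successor {b}.
    At b: ¬q → q is true.
  So □(¬q → q) is true at c.
Satisfying worlds: {c, d}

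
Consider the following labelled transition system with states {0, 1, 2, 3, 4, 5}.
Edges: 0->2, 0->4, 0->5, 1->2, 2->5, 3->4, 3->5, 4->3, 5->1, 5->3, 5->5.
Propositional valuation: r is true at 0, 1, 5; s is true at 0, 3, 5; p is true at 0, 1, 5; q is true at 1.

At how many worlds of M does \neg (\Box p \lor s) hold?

2

Let φ = \neg (\Box p \lor s). Evaluate φ at each world:
  0 (successors {2, 4, 5}): φ is false.
  1 (successors {2}): φ is true.
  2 (successors {5}): φ is false.
  3 (successors {4, 5}): φ is false.
  4 (successors {3}): φ is true.
  5 (successors {1, 3, 5}): φ is false.
For instance, at 4:
  At 4: \Box p \lor s is false, so \neg (\Box p \lor s) is true.
    At 4: \Box p is false, s is false, so \Box p \lor s is false.
      At 4: \Box p requires p at every successor {3}.
        p fails at 3, so \Box p is false at 4.
Satisfying worlds: {1, 4}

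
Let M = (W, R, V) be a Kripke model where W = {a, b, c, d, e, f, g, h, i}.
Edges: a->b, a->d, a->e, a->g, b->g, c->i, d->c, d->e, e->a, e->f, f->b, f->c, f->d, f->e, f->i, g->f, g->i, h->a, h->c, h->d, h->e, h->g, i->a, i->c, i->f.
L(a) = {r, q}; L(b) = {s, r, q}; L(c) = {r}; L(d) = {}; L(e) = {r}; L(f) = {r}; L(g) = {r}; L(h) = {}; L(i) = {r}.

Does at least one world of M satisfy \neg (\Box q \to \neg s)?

Let φ = \neg (\Box q \to \neg s). Evaluate φ at each world:
  a (successors {b, d, e, g}): φ is false.
  b (successors {g}): φ is false.
  c (successors {i}): φ is false.
  d (successors {c, e}): φ is false.
  e (successors {a, f}): φ is false.
  f (successors {b, c, d, e, i}): φ is false.
  g (successors {f, i}): φ is false.
  h (successors {a, c, d, e, g}): φ is false.
  i (successors {a, c, f}): φ is false.
For instance, at g:
  At g: \Box q \to \neg s is true, so \neg (\Box q \to \neg s) is false.
    At g: \Box q is false, \neg s is true, so \Box q \to \neg s is true.
      At g: \Box q requires q at every successor {f, i}.
        q fails at f, so \Box q is false at g.

No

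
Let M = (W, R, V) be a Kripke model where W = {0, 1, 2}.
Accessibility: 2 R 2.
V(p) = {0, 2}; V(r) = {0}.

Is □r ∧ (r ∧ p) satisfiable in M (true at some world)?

Recall that □ψ holds at a world iff ψ holds at every accessible world, and ◇ψ holds iff ψ holds at some accessible world.
Let φ = □r ∧ (r ∧ p). Evaluate φ at each world:
  0 (successors ∅): φ is true.
  1 (successors ∅): φ is false.
  2 (successors {2}): φ is false.
Detail at 0 (witness):
  At 0: □r is true, r ∧ p is true, so □r ∧ (r ∧ p) is true.
    At 0: no accessible worlds, so □r holds vacuously.

Yes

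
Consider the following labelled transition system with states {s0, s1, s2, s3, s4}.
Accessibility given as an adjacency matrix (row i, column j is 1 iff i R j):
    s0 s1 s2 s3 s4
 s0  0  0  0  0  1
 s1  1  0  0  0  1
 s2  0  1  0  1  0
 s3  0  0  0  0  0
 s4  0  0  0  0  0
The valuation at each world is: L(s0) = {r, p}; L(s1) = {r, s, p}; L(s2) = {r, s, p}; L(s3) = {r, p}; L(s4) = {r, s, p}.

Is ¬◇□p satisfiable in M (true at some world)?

Yes

Let φ = ¬◇□p. Evaluate φ at each world:
  s0 (successors {s4}): φ is false.
  s1 (successors {s0, s4}): φ is false.
  s2 (successors {s1, s3}): φ is false.
  s3 (successors ∅): φ is true.
  s4 (successors ∅): φ is true.
Detail at s3 (witness):
  At s3: ◇□p is false, so ¬◇□p is true.
    At s3: no accessible worlds, so ◇□p is false.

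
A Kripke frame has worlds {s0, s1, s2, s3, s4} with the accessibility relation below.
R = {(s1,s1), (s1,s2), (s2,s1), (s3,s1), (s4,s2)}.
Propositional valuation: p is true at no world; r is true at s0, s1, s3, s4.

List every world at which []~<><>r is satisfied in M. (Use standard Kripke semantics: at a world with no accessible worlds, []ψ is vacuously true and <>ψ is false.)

Let φ = []~<><>r. Evaluate φ at each world:
  s0 (successors ∅): φ is true.
  s1 (successors {s1, s2}): φ is false.
  s2 (successors {s1}): φ is false.
  s3 (successors {s1}): φ is false.
  s4 (successors {s2}): φ is false.
For instance, at s1:
  At s1: []~<><>r requires ~<><>r at every successor {s1, s2}.
    ~<><>r fails at s1, so []~<><>r is false at s1.
      At s1: <><>r is true, so ~<><>r is false.
Satisfying worlds: {s0}

s0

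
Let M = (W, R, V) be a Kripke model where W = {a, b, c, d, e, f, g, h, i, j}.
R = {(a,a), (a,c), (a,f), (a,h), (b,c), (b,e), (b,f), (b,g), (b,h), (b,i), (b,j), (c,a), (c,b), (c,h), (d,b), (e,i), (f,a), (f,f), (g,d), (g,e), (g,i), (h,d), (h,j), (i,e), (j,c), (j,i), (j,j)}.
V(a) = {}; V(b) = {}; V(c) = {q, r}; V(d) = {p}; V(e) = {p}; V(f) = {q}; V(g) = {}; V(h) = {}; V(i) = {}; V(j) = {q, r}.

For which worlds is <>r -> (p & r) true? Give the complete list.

c, d, e, f, g, i

Let φ = <>r -> (p & r). Evaluate φ at each world:
  a (successors {a, c, f, h}): φ is false.
  b (successors {c, e, f, g, h, i, j}): φ is false.
  c (successors {a, b, h}): φ is true.
  d (successors {b}): φ is true.
  e (successors {i}): φ is true.
  f (successors {a, f}): φ is true.
  g (successors {d, e, i}): φ is true.
  h (successors {d, j}): φ is false.
  i (successors {e}): φ is true.
  j (successors {c, i, j}): φ is false.
For instance, at e:
  At e: <>r is false, p & r is false, so <>r -> (p & r) is true.
    At e: <>r requires r at some successor in {i}.
      At i: r is false.
    So <>r is false at e.
Satisfying worlds: {c, d, e, f, g, i}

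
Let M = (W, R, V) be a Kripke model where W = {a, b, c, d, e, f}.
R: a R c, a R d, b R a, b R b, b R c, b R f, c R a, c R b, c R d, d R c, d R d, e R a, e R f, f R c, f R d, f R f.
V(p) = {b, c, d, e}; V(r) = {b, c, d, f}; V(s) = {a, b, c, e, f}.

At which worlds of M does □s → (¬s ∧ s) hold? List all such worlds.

Let φ = □s → (¬s ∧ s). Evaluate φ at each world:
  a (successors {c, d}): φ is true.
  b (successors {a, b, c, f}): φ is false.
  c (successors {a, b, d}): φ is true.
  d (successors {c, d}): φ is true.
  e (successors {a, f}): φ is false.
  f (successors {c, d, f}): φ is true.
For instance, at c:
  At c: □s is false, ¬s ∧ s is false, so □s → (¬s ∧ s) is true.
    At c: □s requires s at every successor {a, b, d}.
      s fails at d, so □s is false at c.
Satisfying worlds: {a, c, d, f}

a, c, d, f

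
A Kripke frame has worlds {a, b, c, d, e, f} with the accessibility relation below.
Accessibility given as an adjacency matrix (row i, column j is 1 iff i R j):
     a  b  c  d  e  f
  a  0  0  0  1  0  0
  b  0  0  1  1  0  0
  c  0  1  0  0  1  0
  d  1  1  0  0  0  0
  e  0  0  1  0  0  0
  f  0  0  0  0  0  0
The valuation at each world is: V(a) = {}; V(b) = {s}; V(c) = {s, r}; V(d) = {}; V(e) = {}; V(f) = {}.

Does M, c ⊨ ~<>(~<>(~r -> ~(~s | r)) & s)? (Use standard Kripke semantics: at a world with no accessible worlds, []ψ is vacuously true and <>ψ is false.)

Yes

Recall that <>ψ holds at a world iff ψ holds at some accessible world.
At c: <>(~<>(~r -> ~(~s | r)) & s) is false, so ~<>(~<>(~r -> ~(~s | r)) & s) is true.
  At c: <>(~<>(~r -> ~(~s | r)) & s) requires ~<>(~r -> ~(~s | r)) & s at some successor in {b, e}.
    At b: ~<>(~r -> ~(~s | r)) & s is false.
    At e: ~<>(~r -> ~(~s | r)) & s is false.
  So <>(~<>(~r -> ~(~s | r)) & s) is false at c.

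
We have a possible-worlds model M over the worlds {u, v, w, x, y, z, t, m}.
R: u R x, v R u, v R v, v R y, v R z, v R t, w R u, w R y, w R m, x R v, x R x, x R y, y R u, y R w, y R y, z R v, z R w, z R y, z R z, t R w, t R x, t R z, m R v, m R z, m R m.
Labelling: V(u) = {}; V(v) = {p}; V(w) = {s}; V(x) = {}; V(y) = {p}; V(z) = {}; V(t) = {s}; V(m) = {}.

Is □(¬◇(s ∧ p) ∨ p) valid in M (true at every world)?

Let φ = □(¬◇(s ∧ p) ∨ p). Evaluate φ at each world:
  u (successors {x}): φ is true.
  v (successors {u, v, y, z, t}): φ is true.
  w (successors {u, y, m}): φ is true.
  x (successors {v, x, y}): φ is true.
  y (successors {u, w, y}): φ is true.
  z (successors {v, w, y, z}): φ is true.
  t (successors {w, x, z}): φ is true.
  m (successors {v, z, m}): φ is true.
For instance, at m:
  At m: □(¬◇(s ∧ p) ∨ p) requires ¬◇(s ∧ p) ∨ p at every successor {v, z, m}.
      At v: ¬◇(s ∧ p) is true, p is true, so ¬◇(s ∧ p) ∨ p is true.
      At z: ¬◇(s ∧ p) is true, p is false, so ¬◇(s ∧ p) ∨ p is true.
      At m: ¬◇(s ∧ p) is true, p is false, so ¬◇(s ∧ p) ∨ p is true.
  So □(¬◇(s ∧ p) ∨ p) is true at m.

Yes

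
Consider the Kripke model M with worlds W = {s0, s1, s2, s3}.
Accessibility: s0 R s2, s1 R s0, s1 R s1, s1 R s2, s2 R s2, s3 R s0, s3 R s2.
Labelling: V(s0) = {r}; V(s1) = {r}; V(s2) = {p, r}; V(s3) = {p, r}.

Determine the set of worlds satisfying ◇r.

s0, s1, s2, s3

Recall that ◇ψ holds at a world iff ψ holds at some accessible world.
Let φ = ◇r. Evaluate φ at each world:
  s0 (successors {s2}): φ is true.
  s1 (successors {s0, s1, s2}): φ is true.
  s2 (successors {s2}): φ is true.
  s3 (successors {s0, s2}): φ is true.
For instance, at s2:
  At s2: ◇r requires r at some successor in {s2}.
    r holds at s2, so ◇r is true at s2.
Satisfying worlds: {s0, s1, s2, s3}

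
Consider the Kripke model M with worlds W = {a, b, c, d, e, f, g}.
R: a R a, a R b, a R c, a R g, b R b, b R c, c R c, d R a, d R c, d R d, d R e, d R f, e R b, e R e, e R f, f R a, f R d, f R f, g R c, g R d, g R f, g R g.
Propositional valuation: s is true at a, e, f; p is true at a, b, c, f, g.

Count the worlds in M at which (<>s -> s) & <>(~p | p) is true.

5

Let φ = (<>s -> s) & <>(~p | p). Evaluate φ at each world:
  a (successors {a, b, c, g}): φ is true.
  b (successors {b, c}): φ is true.
  c (successors {c}): φ is true.
  d (successors {a, c, d, e, f}): φ is false.
  e (successors {b, e, f}): φ is true.
  f (successors {a, d, f}): φ is true.
  g (successors {c, d, f, g}): φ is false.
For instance, at e:
  At e: <>s -> s is true, <>(~p | p) is true, so (<>s -> s) & <>(~p | p) is true.
    At e: <>s is true, s is true, so <>s -> s is true.
      At e: <>s requires s at some successor in {b, e, f}.
        s holds at e, so <>s is true at e.
    At e: <>(~p | p) requires ~p | p at some successor in {b, e, f}.
      ~p | p holds at b, so <>(~p | p) is true at e.
Satisfying worlds: {a, b, c, e, f}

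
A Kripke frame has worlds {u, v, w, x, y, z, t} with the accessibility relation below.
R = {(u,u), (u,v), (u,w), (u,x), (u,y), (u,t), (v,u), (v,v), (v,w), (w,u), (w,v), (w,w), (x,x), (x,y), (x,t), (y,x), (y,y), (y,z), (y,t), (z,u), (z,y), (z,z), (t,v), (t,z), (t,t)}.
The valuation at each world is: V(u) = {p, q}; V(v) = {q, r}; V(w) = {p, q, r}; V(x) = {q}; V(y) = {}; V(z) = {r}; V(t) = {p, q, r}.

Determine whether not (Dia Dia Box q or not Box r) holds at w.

At w: Dia Dia Box q or not Box r is true, so not (Dia Dia Box q or not Box r) is false.
  At w: Dia Dia Box q is true, not Box r is true, so Dia Dia Box q or not Box r is true.
    At w: Dia Dia Box q requires Dia Box q at some successor in {u, v, w}.
      Dia Box q holds at u, so Dia Dia Box q is true at w.
    At w: Box r is false, so not Box r is true.
      At w: Box r requires r at every successor {u, v, w}.
        r fails at u, so Box r is false at w.

No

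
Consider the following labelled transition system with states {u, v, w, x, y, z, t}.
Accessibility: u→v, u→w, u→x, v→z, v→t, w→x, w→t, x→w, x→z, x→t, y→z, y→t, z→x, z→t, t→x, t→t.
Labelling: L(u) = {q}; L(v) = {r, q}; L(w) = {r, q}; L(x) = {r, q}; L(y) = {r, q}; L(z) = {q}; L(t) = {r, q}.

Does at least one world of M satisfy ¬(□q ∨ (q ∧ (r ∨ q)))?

Let φ = ¬(□q ∨ (q ∧ (r ∨ q))). Evaluate φ at each world:
  u (successors {v, w, x}): φ is false.
  v (successors {z, t}): φ is false.
  w (successors {x, t}): φ is false.
  x (successors {w, z, t}): φ is false.
  y (successors {z, t}): φ is false.
  z (successors {x, t}): φ is false.
  t (successors {x, t}): φ is false.
For instance, at y:
  At y: □q ∨ (q ∧ (r ∨ q)) is true, so ¬(□q ∨ (q ∧ (r ∨ q))) is false.
    At y: □q is true, q ∧ (r ∨ q) is true, so □q ∨ (q ∧ (r ∨ q)) is true.
      At y: □q requires q at every successor {z, t}.
        At z: q is true.
        At t: q is true.
      So □q is true at y.

No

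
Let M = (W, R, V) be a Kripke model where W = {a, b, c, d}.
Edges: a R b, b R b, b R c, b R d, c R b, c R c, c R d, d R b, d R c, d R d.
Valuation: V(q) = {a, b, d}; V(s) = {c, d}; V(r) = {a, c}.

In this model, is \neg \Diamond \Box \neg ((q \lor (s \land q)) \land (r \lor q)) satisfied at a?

Yes

Recall that \Box ψ holds at a world iff ψ holds at every accessible world, and \Diamond ψ holds iff ψ holds at some accessible world.
At a: \Diamond \Box \neg ((q \lor (s \land q)) \land (r \lor q)) is false, so \neg \Diamond \Box \neg ((q \lor (s \land q)) \land (r \lor q)) is true.
  At a: \Diamond \Box \neg ((q \lor (s \land q)) \land (r \lor q)) requires \Box \neg ((q \lor (s \land q)) \land (r \lor q)) at some successor in {b}.
    At b: \Box \neg ((q \lor (s \land q)) \land (r \lor q)) is false.
  So \Diamond \Box \neg ((q \lor (s \land q)) \land (r \lor q)) is false at a.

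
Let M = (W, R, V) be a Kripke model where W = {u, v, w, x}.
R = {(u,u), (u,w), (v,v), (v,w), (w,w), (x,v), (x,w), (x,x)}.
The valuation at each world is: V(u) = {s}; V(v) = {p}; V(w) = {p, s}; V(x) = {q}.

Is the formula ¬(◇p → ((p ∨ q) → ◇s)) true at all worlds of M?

Let φ = ¬(◇p → ((p ∨ q) → ◇s)). Evaluate φ at each world:
  u (successors {u, w}): φ is false.
  v (successors {v, w}): φ is false.
  w (successors {w}): φ is false.
  x (successors {v, w, x}): φ is false.
Detail at u (counterexample):
  At u: ◇p → ((p ∨ q) → ◇s) is true, so ¬(◇p → ((p ∨ q) → ◇s)) is false.
    At u: ◇p is true, (p ∨ q) → ◇s is true, so ◇p → ((p ∨ q) → ◇s) is true.
      At u: ◇p requires p at some successor in {u, w}.
        p holds at w, so ◇p is true at u.
      At u: p ∨ q is false, ◇s is true, so (p ∨ q) → ◇s is true.

No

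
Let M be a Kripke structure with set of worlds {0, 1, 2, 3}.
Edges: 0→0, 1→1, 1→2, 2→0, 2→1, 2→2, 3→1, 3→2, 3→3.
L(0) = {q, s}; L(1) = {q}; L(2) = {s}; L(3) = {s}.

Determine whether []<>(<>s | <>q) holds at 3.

Recall that []ψ holds at a world iff ψ holds at every accessible world, and <>ψ holds iff ψ holds at some accessible world.
At 3: []<>(<>s | <>q) requires <>(<>s | <>q) at every successor {1, 2, 3}.
    At 1: <>(<>s | <>q) requires <>s | <>q at some successor in {1, 2}.
      <>s | <>q holds at 1, so <>(<>s | <>q) is true at 1.
    At 2: <>(<>s | <>q) requires <>s | <>q at some successor in {0, 1, 2}.
      <>s | <>q holds at 0, so <>(<>s | <>q) is true at 2.
    At 3: <>(<>s | <>q) requires <>s | <>q at some successor in {1, 2, 3}.
      <>s | <>q holds at 1, so <>(<>s | <>q) is true at 3.
So []<>(<>s | <>q) is true at 3.

Yes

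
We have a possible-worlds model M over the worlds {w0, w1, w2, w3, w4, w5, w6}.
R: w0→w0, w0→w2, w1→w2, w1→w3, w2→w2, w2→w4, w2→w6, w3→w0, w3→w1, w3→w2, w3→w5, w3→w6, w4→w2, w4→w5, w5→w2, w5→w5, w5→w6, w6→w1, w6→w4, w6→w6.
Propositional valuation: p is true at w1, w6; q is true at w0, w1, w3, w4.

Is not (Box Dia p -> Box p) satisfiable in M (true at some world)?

Yes

Recall that Box ψ holds at a world iff ψ holds at every accessible world, and Dia ψ holds iff ψ holds at some accessible world.
Let φ = not (Box Dia p -> Box p). Evaluate φ at each world:
  w0 (successors {w0, w2}): φ is false.
  w1 (successors {w2, w3}): φ is true.
  w2 (successors {w2, w4, w6}): φ is false.
  w3 (successors {w0, w1, w2, w5, w6}): φ is false.
  w4 (successors {w2, w5}): φ is true.
  w5 (successors {w2, w5, w6}): φ is true.
  w6 (successors {w1, w4, w6}): φ is false.
Detail at w1 (witness):
  At w1: Box Dia p -> Box p is false, so not (Box Dia p -> Box p) is true.
    At w1: Box Dia p is true, Box p is false, so Box Dia p -> Box p is false.
      At w1: Box Dia p requires Dia p at every successor {w2, w3}.
        At w2: Dia p is true.
        At w3: Dia p is true.
      So Box Dia p is true at w1.
      At w1: Box p requires p at every successor {w2, w3}.
        p fails at w2, so Box p is false at w1.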